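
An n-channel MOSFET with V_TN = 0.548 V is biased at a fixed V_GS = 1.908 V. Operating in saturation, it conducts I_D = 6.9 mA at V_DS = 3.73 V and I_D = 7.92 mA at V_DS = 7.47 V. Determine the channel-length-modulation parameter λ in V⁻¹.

With V_GS fixed, I_D ∝ (1 + λ V_DS) in saturation, so I_D2/I_D1 = (1 + λ V_DS2)/(1 + λ V_DS1).
7.92/6.9 = 1.148 = (1 + 7.47 λ)/(1 + 3.73 λ).
Solving: λ (I_D1 V_DS2 − I_D2 V_DS1) = I_D2 − I_D1, so λ = (7.92 − 6.9) / (6.9 × 7.47 − 7.92 × 3.73) = 1.02 / 22 = 0.0464 V⁻¹.

λ = 0.0464 V⁻¹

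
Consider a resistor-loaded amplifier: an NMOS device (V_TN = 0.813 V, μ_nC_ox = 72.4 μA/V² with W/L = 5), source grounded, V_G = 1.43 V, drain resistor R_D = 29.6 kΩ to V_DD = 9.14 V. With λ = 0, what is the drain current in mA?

I_D = 0.0689 mA

V_GS = V_G = 1.43 V, so V_ov = 1.43 − 0.813 = 0.617 V.
k_n = μ_nC_ox · (W/L) = 0.362 mA/V².
Assume saturation: I_D = ½ k_n V_ov² = 0.5 × 0.362 × 0.617² = 0.0689 mA, giving V_DS = V_DD − I_D R_D = 9.14 − 0.0689 × 29.6 = 7.1 V.
V_DS = 7.1 V ≥ V_ov = 0.617 V, confirming saturation.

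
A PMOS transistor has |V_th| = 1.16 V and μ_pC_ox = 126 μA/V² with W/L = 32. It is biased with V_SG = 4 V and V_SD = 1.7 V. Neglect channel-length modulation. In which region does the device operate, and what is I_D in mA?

k_p = μ_pC_ox · (W/L) = 4.032 mA/V².
V_ov = V_SG − |V_th| = 4 − 1.16 = 2.84 V.
Since V_SD = 1.7 V < V_ov = 2.84 V, the device is in the triode region.
I_D = k_p [V_ov · V_SD − ½ V_SD²] = 4.032 × [2.84 × 1.7 − 0.5 × 1.7²] = 13.6 mA.

Triode; I_D = 13.6 mA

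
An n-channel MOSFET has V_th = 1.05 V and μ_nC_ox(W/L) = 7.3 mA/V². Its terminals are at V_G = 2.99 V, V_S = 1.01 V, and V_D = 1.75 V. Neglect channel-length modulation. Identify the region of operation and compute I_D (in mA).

V_GS = V_G − V_S = 2.99 − 1.01 = 1.98 V; V_DS = V_D − V_S = 1.75 − 1.01 = 0.74 V.
V_ov = V_GS − V_th = 1.98 − 1.05 = 0.93 V.
Since V_DS = 0.74 V < V_ov = 0.93 V, the device is in the triode region.
I_D = k_n [V_ov · V_DS − ½ V_DS²] = 7.3 × [0.93 × 0.74 − 0.5 × 0.74²] = 3.03 mA.

Triode; I_D = 3.03 mA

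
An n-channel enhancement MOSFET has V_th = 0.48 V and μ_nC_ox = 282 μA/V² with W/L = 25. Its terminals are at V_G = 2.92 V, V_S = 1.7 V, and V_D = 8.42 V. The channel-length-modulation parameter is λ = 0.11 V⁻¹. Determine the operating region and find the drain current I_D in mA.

Saturation; I_D = 3.36 mA

V_GS = V_G − V_S = 2.92 − 1.7 = 1.22 V; V_DS = V_D − V_S = 8.42 − 1.7 = 6.72 V.
k_n = μ_nC_ox · (W/L) = 7.05 mA/V².
V_ov = V_GS − V_th = 1.22 − 0.48 = 0.74 V.
Since V_DS = 6.72 V ≥ V_ov = 0.74 V, the device is in saturation.
I_D = ½ k_n V_ov² (1 + λ V_DS) = 0.5 × 7.05 × 0.74² × (1 + 0.11 × 6.72) = 3.36 mA.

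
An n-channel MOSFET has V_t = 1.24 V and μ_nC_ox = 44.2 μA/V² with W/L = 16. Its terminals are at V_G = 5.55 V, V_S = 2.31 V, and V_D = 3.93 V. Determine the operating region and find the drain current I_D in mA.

Triode; I_D = 1.36 mA

V_GS = V_G − V_S = 5.55 − 2.31 = 3.24 V; V_DS = V_D − V_S = 3.93 − 2.31 = 1.62 V.
k_n = μ_nC_ox · (W/L) = 0.7072 mA/V².
V_ov = V_GS − V_t = 3.24 − 1.24 = 2 V.
Since V_DS = 1.62 V < V_ov = 2 V, the device is in the triode region.
I_D = k_n [V_ov · V_DS − ½ V_DS²] = 0.7072 × [2 × 1.62 − 0.5 × 1.62²] = 1.36 mA.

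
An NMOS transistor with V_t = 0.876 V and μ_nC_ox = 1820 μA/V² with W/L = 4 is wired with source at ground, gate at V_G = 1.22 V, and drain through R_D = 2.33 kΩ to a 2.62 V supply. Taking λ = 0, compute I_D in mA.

V_GS = V_G = 1.22 V, so V_ov = 1.22 − 0.876 = 0.344 V.
k_n = μ_nC_ox · (W/L) = 7.28 mA/V².
Assume saturation: I_D = ½ k_n V_ov² = 0.5 × 7.28 × 0.344² = 0.431 mA, giving V_DS = V_DD − I_D R_D = 2.62 − 0.431 × 2.33 = 1.62 V.
V_DS = 1.62 V ≥ V_ov = 0.344 V, confirming saturation.

I_D = 0.431 mA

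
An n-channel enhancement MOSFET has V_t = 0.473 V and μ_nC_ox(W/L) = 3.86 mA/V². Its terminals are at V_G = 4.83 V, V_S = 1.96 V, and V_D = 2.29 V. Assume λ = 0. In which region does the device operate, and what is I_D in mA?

V_GS = V_G − V_S = 4.83 − 1.96 = 2.87 V; V_DS = V_D − V_S = 2.29 − 1.96 = 0.33 V.
V_ov = V_GS − V_t = 2.87 − 0.473 = 2.4 V.
Since V_DS = 0.33 V < V_ov = 2.4 V, the device is in the triode region.
I_D = k_n [V_ov · V_DS − ½ V_DS²] = 3.86 × [2.4 × 0.33 − 0.5 × 0.33²] = 2.84 mA.

Triode; I_D = 2.84 mA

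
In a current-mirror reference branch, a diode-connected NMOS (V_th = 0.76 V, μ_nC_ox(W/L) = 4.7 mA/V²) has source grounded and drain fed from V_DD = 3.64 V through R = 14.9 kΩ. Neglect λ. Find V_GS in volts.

With gate tied to drain, V_GS = V_DS ≥ V_GS − V_th, so the device is in saturation.
KCL at the drain: ½ k_n (V_GS − V_th)² = (V_DD − V_GS)/R.
Let x = V_GS − 0.76. Then 35 x² + x − 2.88 = 0, giving x = 0.273 V (positive root), so V_GS = 1.03 V.
I_D = (V_DD − V_GS)/R = (3.64 − 1.03) / 14.9 = 0.175 mA.

V_GS = 1.03 V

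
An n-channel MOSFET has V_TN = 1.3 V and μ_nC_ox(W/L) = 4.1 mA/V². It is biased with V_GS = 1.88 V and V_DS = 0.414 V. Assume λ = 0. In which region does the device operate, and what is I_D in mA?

Triode; I_D = 0.633 mA

V_ov = V_GS − V_TN = 1.88 − 1.3 = 0.58 V.
Since V_DS = 0.414 V < V_ov = 0.58 V, the device is in the triode region.
I_D = k_n [V_ov · V_DS − ½ V_DS²] = 4.1 × [0.58 × 0.414 − 0.5 × 0.414²] = 0.633 mA.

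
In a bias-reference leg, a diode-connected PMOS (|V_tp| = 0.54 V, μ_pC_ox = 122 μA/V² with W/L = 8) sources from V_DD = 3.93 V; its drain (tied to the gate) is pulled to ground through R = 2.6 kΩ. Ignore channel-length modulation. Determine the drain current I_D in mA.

I_D = 0.809 mA

With gate tied to drain, V_SG = V_SD ≥ V_SG − |V_tp|, so the device is in saturation.
k_p = μ_pC_ox · (W/L) = 0.976 mA/V².
KCL at the drain: ½ k_p (V_SG − |V_tp|)² = (V_DD − V_SG)/R.
Let x = V_SG − 0.54. Then 1.27 x² + x − 3.39 = 0, giving x = 1.29 V (positive root), so V_SG = 1.83 V.
I_D = (V_DD − V_SG)/R = (3.93 − 1.83) / 2.6 = 0.809 mA.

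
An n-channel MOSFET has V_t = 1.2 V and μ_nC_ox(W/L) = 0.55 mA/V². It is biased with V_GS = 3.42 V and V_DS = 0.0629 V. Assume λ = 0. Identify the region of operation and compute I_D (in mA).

Triode; I_D = 0.0757 mA

V_ov = V_GS − V_t = 3.42 − 1.2 = 2.22 V.
Since V_DS = 0.0629 V < V_ov = 2.22 V, the device is in the triode region.
I_D = k_n [V_ov · V_DS − ½ V_DS²] = 0.55 × [2.22 × 0.0629 − 0.5 × 0.0629²] = 0.0757 mA.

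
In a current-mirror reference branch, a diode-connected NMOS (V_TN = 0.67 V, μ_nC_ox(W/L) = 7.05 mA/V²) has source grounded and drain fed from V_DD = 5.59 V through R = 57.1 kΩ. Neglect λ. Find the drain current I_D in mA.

I_D = 0.0835 mA

With gate tied to drain, V_GS = V_DS ≥ V_GS − V_TN, so the device is in saturation.
KCL at the drain: ½ k_n (V_GS − V_TN)² = (V_DD − V_GS)/R.
Let x = V_GS − 0.67. Then 201 x² + x − 4.92 = 0, giving x = 0.154 V (positive root), so V_GS = 0.824 V.
I_D = (V_DD − V_GS)/R = (5.59 − 0.824) / 57.1 = 0.0835 mA.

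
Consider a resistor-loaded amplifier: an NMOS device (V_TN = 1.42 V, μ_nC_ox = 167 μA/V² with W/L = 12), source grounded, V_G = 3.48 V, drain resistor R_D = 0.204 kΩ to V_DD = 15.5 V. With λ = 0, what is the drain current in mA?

I_D = 4.25 mA

V_GS = V_G = 3.48 V, so V_ov = 3.48 − 1.42 = 2.06 V.
k_n = μ_nC_ox · (W/L) = 2.004 mA/V².
Assume saturation: I_D = ½ k_n V_ov² = 0.5 × 2.004 × 2.06² = 4.25 mA, giving V_DS = V_DD − I_D R_D = 15.5 − 4.25 × 0.204 = 14.6 V.
V_DS = 14.6 V ≥ V_ov = 2.06 V, confirming saturation.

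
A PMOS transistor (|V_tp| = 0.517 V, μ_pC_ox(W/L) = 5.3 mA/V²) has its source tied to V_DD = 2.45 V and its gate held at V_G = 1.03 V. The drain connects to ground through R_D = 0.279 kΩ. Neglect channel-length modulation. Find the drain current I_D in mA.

V_SG = V_DD − V_G = 2.45 − 1.03 = 1.42 V, so V_ov = 1.42 − 0.517 = 0.903 V.
Assume saturation: I_D = ½ k_p V_ov² = 0.5 × 5.3 × 0.903² = 2.16 mA, giving V_SD = V_DD − I_D R_D = 2.45 − 2.16 × 0.279 = 1.85 V.
V_SD = 1.85 V ≥ V_ov = 0.903 V, confirming saturation.

I_D = 2.16 mA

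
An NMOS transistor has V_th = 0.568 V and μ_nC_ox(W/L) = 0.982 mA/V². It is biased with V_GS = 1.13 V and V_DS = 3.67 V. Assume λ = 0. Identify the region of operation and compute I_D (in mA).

V_ov = V_GS − V_th = 1.13 − 0.568 = 0.562 V.
Since V_DS = 3.67 V ≥ V_ov = 0.562 V, the device is in saturation.
I_D = ½ k_n V_ov² = 0.5 × 0.982 × 0.562² = 0.155 mA.

Saturation; I_D = 0.155 mA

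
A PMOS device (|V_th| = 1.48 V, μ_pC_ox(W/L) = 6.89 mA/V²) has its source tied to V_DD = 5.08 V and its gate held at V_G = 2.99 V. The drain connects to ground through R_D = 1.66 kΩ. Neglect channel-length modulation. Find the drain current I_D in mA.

V_SG = V_DD − V_G = 5.08 − 2.99 = 2.09 V, so V_ov = 2.09 − 1.48 = 0.61 V.
Assume saturation: I_D = ½ k_p V_ov² = 0.5 × 6.89 × 0.61² = 1.28 mA, giving V_SD = V_DD − I_D R_D = 5.08 − 1.28 × 1.66 = 2.95 V.
V_SD = 2.95 V ≥ V_ov = 0.61 V, confirming saturation.

I_D = 1.28 mA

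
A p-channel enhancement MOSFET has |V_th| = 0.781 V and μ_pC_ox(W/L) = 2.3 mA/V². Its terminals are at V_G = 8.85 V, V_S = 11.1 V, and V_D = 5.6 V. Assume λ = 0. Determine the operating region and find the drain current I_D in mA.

V_SG = V_S − V_G = 11.1 − 8.85 = 2.25 V; V_SD = V_S − V_D = 11.1 − 5.6 = 5.5 V.
V_ov = V_SG − |V_th| = 2.25 − 0.781 = 1.47 V.
Since V_SD = 5.5 V ≥ V_ov = 1.47 V, the device is in saturation.
I_D = ½ k_p V_ov² = 0.5 × 2.3 × 1.47² = 2.48 mA.

Saturation; I_D = 2.48 mA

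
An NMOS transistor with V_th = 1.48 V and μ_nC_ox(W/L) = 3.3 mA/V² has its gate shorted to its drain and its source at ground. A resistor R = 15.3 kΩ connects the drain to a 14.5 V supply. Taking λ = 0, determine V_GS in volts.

With gate tied to drain, V_GS = V_DS ≥ V_GS − V_th, so the device is in saturation.
KCL at the drain: ½ k_n (V_GS − V_th)² = (V_DD − V_GS)/R.
Let x = V_GS − 1.48. Then 25.2 x² + x − 13.02 = 0, giving x = 0.699 V (positive root), so V_GS = 2.18 V.
I_D = (V_DD − V_GS)/R = (14.5 − 2.18) / 15.3 = 0.805 mA.

V_GS = 2.18 V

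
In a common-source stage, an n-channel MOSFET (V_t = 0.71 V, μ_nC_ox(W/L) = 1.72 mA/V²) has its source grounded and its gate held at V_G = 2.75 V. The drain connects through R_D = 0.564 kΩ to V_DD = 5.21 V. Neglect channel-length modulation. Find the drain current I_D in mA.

V_GS = V_G = 2.75 V, so V_ov = 2.75 − 0.71 = 2.04 V.
Assume saturation: I_D = ½ k_n V_ov² = 0.5 × 1.72 × 2.04² = 3.58 mA, giving V_DS = V_DD − I_D R_D = 5.21 − 3.58 × 0.564 = 3.19 V.
V_DS = 3.19 V ≥ V_ov = 2.04 V, confirming saturation.

I_D = 3.58 mA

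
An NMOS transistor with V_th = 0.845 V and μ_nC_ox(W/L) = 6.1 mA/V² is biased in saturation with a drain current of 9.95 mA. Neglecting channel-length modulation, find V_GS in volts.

In saturation I_D = ½ k_n (V_GS − V_th)², so V_GS − V_th = √(2 I_D / k_n) = √(2 × 9.95 / 6.1) = 1.81 V.
V_GS = 0.845 + 1.81 = 2.65 V.

V_GS = 2.65 V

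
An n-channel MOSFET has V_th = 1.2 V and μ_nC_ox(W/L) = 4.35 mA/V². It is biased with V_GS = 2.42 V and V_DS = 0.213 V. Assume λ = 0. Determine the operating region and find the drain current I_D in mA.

V_ov = V_GS − V_th = 2.42 − 1.2 = 1.22 V.
Since V_DS = 0.213 V < V_ov = 1.22 V, the device is in the triode region.
I_D = k_n [V_ov · V_DS − ½ V_DS²] = 4.35 × [1.22 × 0.213 − 0.5 × 0.213²] = 1.03 mA.

Triode; I_D = 1.03 mA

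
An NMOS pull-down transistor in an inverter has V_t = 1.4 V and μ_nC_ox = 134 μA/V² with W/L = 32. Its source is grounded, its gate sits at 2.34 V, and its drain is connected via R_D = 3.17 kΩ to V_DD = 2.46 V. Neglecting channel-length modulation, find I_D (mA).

I_D = 0.714 mA

V_GS = V_G = 2.34 V, so V_ov = 2.34 − 1.4 = 0.94 V.
k_n = μ_nC_ox · (W/L) = 4.288 mA/V².
Assume saturation: I_D = ½ k_n V_ov² = 0.5 × 4.288 × 0.94² = 1.89 mA, giving V_DS = V_DD − I_D R_D = 2.46 − 1.89 × 3.17 = -3.55 V.
But -3.55 V < V_ov = 0.94 V, so the device is actually in triode.
In triode I_D = k_n[V_ov V_DS − ½ V_DS²] and I_D = (V_DD − V_DS)/R_D. Equating: 6.8 V_DS² − 13.78 V_DS + 2.46 = 0, giving V_DS = 0.198 V (the root below V_ov).
I_D = (2.46 − 0.198) / 3.17 = 0.714 mA.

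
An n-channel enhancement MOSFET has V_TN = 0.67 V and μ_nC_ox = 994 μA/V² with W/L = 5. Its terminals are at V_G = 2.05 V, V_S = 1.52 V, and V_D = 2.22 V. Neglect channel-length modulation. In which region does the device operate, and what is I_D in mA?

Cutoff; I_D = 0 mA

V_GS = V_G − V_S = 2.05 − 1.52 = 0.53 V; V_DS = V_D − V_S = 2.22 − 1.52 = 0.7 V.
V_GS = 0.53 V < V_TN = 0.67 V, so the transistor is in cutoff.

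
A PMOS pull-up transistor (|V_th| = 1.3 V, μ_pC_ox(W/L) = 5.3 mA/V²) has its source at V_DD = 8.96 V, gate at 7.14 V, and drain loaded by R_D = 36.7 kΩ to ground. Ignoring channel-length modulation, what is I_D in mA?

I_D = 0.242 mA

V_SG = V_DD − V_G = 8.96 − 7.14 = 1.82 V, so V_ov = 1.82 − 1.3 = 0.52 V.
Assume saturation: I_D = ½ k_p V_ov² = 0.5 × 5.3 × 0.52² = 0.717 mA, giving V_SD = V_DD − I_D R_D = 8.96 − 0.717 × 36.7 = -17.3 V.
But -17.3 V < V_ov = 0.52 V, so the device is actually in triode.
In triode I_D = k_p[V_ov V_SD − ½ V_SD²] and I_D = (V_DD − V_SD)/R_D. Equating: 97.3 V_SD² − 102.1 V_SD + 8.96 = 0, giving V_SD = 0.0966 V (the root below V_ov).
I_D = (8.96 − 0.0966) / 36.7 = 0.242 mA.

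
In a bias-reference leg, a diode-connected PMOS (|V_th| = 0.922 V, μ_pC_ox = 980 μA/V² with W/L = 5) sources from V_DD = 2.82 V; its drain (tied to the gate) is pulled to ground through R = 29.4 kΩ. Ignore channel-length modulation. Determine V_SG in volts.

V_SG = 1.08 V

With gate tied to drain, V_SG = V_SD ≥ V_SG − |V_th|, so the device is in saturation.
k_p = μ_pC_ox · (W/L) = 4.9 mA/V².
KCL at the drain: ½ k_p (V_SG − |V_th|)² = (V_DD − V_SG)/R.
Let x = V_SG − 0.922. Then 72 x² + x − 1.898 = 0, giving x = 0.156 V (positive root), so V_SG = 1.08 V.
I_D = (V_DD − V_SG)/R = (2.82 − 1.08) / 29.4 = 0.0593 mA.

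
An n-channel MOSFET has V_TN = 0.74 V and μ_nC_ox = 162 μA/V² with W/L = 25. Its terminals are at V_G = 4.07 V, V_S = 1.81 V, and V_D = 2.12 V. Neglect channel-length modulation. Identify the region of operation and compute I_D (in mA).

V_GS = V_G − V_S = 4.07 − 1.81 = 2.26 V; V_DS = V_D − V_S = 2.12 − 1.81 = 0.31 V.
k_n = μ_nC_ox · (W/L) = 4.05 mA/V².
V_ov = V_GS − V_TN = 2.26 − 0.74 = 1.52 V.
Since V_DS = 0.31 V < V_ov = 1.52 V, the device is in the triode region.
I_D = k_n [V_ov · V_DS − ½ V_DS²] = 4.05 × [1.52 × 0.31 − 0.5 × 0.31²] = 1.71 mA.

Triode; I_D = 1.71 mA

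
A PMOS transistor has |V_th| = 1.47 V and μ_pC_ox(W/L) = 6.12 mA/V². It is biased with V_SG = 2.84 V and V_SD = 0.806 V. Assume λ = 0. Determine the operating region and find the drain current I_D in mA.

V_ov = V_SG − |V_th| = 2.84 − 1.47 = 1.37 V.
Since V_SD = 0.806 V < V_ov = 1.37 V, the device is in the triode region.
I_D = k_p [V_ov · V_SD − ½ V_SD²] = 6.12 × [1.37 × 0.806 − 0.5 × 0.806²] = 4.77 mA.

Triode; I_D = 4.77 mA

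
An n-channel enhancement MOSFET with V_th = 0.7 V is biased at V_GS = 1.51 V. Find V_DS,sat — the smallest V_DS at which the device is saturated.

V_DS,sat = 0.810 V

The boundary between triode and saturation is V_DS = V_GS − V_th = V_ov.
V_ov = 1.51 − 0.7 = 0.81 V.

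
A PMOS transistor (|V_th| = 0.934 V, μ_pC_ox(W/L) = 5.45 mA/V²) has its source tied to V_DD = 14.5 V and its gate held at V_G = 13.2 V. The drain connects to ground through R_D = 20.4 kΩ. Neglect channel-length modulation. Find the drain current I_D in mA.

V_SG = V_DD − V_G = 14.5 − 13.2 = 1.3 V, so V_ov = 1.3 − 0.934 = 0.366 V.
Assume saturation: I_D = ½ k_p V_ov² = 0.5 × 5.45 × 0.366² = 0.365 mA, giving V_SD = V_DD − I_D R_D = 14.5 − 0.365 × 20.4 = 7.05 V.
V_SD = 7.05 V ≥ V_ov = 0.366 V, confirming saturation.

I_D = 0.365 mA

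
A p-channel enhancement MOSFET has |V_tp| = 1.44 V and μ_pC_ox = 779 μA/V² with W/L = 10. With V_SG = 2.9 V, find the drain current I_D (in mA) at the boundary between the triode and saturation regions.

I_D = 8.30 mA

At the boundary V_SD = V_ov = V_SG − |V_tp| = 2.9 − 1.44 = 1.46 V.
k_p = μ_pC_ox · (W/L) = 7.79 mA/V².
I_D = ½ k_p V_ov² = 0.5 × 7.79 × 1.46² = 8.3 mA.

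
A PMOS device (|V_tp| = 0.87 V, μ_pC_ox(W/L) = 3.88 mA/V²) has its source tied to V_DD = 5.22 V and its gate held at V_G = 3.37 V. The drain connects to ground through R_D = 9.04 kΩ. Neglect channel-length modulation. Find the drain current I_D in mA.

V_SG = V_DD − V_G = 5.22 − 3.37 = 1.85 V, so V_ov = 1.85 − 0.87 = 0.98 V.
Assume saturation: I_D = ½ k_p V_ov² = 0.5 × 3.88 × 0.98² = 1.86 mA, giving V_SD = V_DD − I_D R_D = 5.22 − 1.86 × 9.04 = -11.6 V.
But -11.6 V < V_ov = 0.98 V, so the device is actually in triode.
In triode I_D = k_p[V_ov V_SD − ½ V_SD²] and I_D = (V_DD − V_SD)/R_D. Equating: 17.5 V_SD² − 35.37 V_SD + 5.22 = 0, giving V_SD = 0.16 V (the root below V_ov).
I_D = (5.22 − 0.16) / 9.04 = 0.56 mA.

I_D = 0.560 mA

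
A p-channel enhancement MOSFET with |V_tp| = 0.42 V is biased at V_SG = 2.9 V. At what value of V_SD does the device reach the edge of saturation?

V_SD,sat = 2.48 V

The boundary between triode and saturation is V_SD = V_SG − |V_tp| = V_ov.
V_ov = 2.9 − 0.42 = 2.48 V.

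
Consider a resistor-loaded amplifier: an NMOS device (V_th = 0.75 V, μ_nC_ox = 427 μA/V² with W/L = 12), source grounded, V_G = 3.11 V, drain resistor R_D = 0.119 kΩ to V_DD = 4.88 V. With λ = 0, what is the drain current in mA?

V_GS = V_G = 3.11 V, so V_ov = 3.11 − 0.75 = 2.36 V.
k_n = μ_nC_ox · (W/L) = 5.124 mA/V².
Assume saturation: I_D = ½ k_n V_ov² = 0.5 × 5.124 × 2.36² = 14.3 mA, giving V_DS = V_DD − I_D R_D = 4.88 − 14.3 × 0.119 = 3.18 V.
V_DS = 3.18 V ≥ V_ov = 2.36 V, confirming saturation.

I_D = 14.3 mA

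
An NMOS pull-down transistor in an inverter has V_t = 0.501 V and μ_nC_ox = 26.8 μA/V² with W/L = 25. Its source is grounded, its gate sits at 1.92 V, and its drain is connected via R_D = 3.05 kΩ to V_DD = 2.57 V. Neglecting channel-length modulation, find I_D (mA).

I_D = 0.565 mA

V_GS = V_G = 1.92 V, so V_ov = 1.92 − 0.501 = 1.42 V.
k_n = μ_nC_ox · (W/L) = 0.67 mA/V².
Assume saturation: I_D = ½ k_n V_ov² = 0.5 × 0.67 × 1.42² = 0.675 mA, giving V_DS = V_DD − I_D R_D = 2.57 − 0.675 × 3.05 = 0.513 V.
But 0.513 V < V_ov = 1.42 V, so the device is actually in triode.
In triode I_D = k_n[V_ov V_DS − ½ V_DS²] and I_D = (V_DD − V_DS)/R_D. Equating: 1.02 V_DS² − 3.9 V_DS + 2.57 = 0, giving V_DS = 0.847 V (the root below V_ov).
I_D = (2.57 − 0.847) / 3.05 = 0.565 mA.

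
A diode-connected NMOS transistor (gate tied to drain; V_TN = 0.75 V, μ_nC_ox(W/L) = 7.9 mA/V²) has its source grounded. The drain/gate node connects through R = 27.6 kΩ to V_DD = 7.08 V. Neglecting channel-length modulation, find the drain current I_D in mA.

I_D = 0.221 mA

With gate tied to drain, V_GS = V_DS ≥ V_GS − V_TN, so the device is in saturation.
KCL at the drain: ½ k_n (V_GS − V_TN)² = (V_DD − V_GS)/R.
Let x = V_GS − 0.75. Then 109 x² + x − 6.33 = 0, giving x = 0.236 V (positive root), so V_GS = 0.986 V.
I_D = (V_DD − V_GS)/R = (7.08 − 0.986) / 27.6 = 0.221 mA.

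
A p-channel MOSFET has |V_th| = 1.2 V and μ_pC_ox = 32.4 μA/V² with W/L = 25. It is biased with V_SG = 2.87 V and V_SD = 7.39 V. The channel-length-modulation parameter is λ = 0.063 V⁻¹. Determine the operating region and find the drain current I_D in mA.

k_p = μ_pC_ox · (W/L) = 0.81 mA/V².
V_ov = V_SG − |V_th| = 2.87 − 1.2 = 1.67 V.
Since V_SD = 7.39 V ≥ V_ov = 1.67 V, the device is in saturation.
I_D = ½ k_p V_ov² (1 + λ V_SD) = 0.5 × 0.81 × 1.67² × (1 + 0.063 × 7.39) = 1.66 mA.

Saturation; I_D = 1.66 mA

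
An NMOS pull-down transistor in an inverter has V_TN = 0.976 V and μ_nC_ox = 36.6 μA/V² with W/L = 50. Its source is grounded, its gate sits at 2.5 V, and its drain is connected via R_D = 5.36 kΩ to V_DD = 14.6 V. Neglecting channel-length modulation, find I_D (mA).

V_GS = V_G = 2.5 V, so V_ov = 2.5 − 0.976 = 1.52 V.
k_n = μ_nC_ox · (W/L) = 1.83 mA/V².
Assume saturation: I_D = ½ k_n V_ov² = 0.5 × 1.83 × 1.52² = 2.13 mA, giving V_DS = V_DD − I_D R_D = 14.6 − 2.13 × 5.36 = 3.21 V.
V_DS = 3.21 V ≥ V_ov = 1.52 V, confirming saturation.

I_D = 2.13 mA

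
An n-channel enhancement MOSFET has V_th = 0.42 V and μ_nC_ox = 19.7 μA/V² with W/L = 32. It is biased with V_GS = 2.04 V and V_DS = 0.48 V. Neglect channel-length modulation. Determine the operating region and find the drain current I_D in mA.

Triode; I_D = 0.418 mA

k_n = μ_nC_ox · (W/L) = 0.6304 mA/V².
V_ov = V_GS − V_th = 2.04 − 0.42 = 1.62 V.
Since V_DS = 0.48 V < V_ov = 1.62 V, the device is in the triode region.
I_D = k_n [V_ov · V_DS − ½ V_DS²] = 0.6304 × [1.62 × 0.48 − 0.5 × 0.48²] = 0.418 mA.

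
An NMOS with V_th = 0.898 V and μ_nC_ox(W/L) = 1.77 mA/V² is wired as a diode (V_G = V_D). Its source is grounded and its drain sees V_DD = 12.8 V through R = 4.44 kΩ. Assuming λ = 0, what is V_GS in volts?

V_GS = 2.52 V

With gate tied to drain, V_GS = V_DS ≥ V_GS − V_th, so the device is in saturation.
KCL at the drain: ½ k_n (V_GS − V_th)² = (V_DD − V_GS)/R.
Let x = V_GS − 0.898. Then 3.93 x² + x − 11.9 = 0, giving x = 1.62 V (positive root), so V_GS = 2.52 V.
I_D = (V_DD − V_GS)/R = (12.8 − 2.52) / 4.44 = 2.32 mA.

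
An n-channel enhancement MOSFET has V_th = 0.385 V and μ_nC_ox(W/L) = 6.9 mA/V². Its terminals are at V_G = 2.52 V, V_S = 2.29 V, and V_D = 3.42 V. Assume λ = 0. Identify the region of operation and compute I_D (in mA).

Cutoff; I_D = 0 mA

V_GS = V_G − V_S = 2.52 − 2.29 = 0.23 V; V_DS = V_D − V_S = 3.42 − 2.29 = 1.13 V.
V_GS = 0.23 V < V_th = 0.385 V, so the transistor is in cutoff.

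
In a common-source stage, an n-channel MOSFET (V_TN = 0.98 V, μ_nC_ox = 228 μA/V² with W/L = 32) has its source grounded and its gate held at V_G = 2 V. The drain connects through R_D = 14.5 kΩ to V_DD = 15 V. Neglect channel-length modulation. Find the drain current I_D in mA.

I_D = 1.02 mA

V_GS = V_G = 2 V, so V_ov = 2 − 0.98 = 1.02 V.
k_n = μ_nC_ox · (W/L) = 7.296 mA/V².
Assume saturation: I_D = ½ k_n V_ov² = 0.5 × 7.296 × 1.02² = 3.8 mA, giving V_DS = V_DD − I_D R_D = 15 − 3.8 × 14.5 = -40 V.
But -40 V < V_ov = 1.02 V, so the device is actually in triode.
In triode I_D = k_n[V_ov V_DS − ½ V_DS²] and I_D = (V_DD − V_DS)/R_D. Equating: 52.9 V_DS² − 108.9 V_DS + 15 = 0, giving V_DS = 0.148 V (the root below V_ov).
I_D = (15 − 0.148) / 14.5 = 1.02 mA.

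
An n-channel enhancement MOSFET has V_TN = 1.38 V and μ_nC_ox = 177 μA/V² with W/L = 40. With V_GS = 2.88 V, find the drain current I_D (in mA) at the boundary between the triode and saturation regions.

At the boundary V_DS = V_ov = V_GS − V_TN = 2.88 − 1.38 = 1.5 V.
k_n = μ_nC_ox · (W/L) = 7.08 mA/V².
I_D = ½ k_n V_ov² = 0.5 × 7.08 × 1.5² = 7.97 mA.

I_D = 7.97 mA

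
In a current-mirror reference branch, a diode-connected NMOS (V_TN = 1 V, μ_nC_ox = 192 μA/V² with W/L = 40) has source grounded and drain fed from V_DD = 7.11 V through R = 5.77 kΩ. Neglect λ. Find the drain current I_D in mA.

I_D = 0.972 mA

With gate tied to drain, V_GS = V_DS ≥ V_GS − V_TN, so the device is in saturation.
k_n = μ_nC_ox · (W/L) = 7.68 mA/V².
KCL at the drain: ½ k_n (V_GS − V_TN)² = (V_DD − V_GS)/R.
Let x = V_GS − 1. Then 22.2 x² + x − 6.11 = 0, giving x = 0.503 V (positive root), so V_GS = 1.5 V.
I_D = (V_DD − V_GS)/R = (7.11 − 1.5) / 5.77 = 0.972 mA.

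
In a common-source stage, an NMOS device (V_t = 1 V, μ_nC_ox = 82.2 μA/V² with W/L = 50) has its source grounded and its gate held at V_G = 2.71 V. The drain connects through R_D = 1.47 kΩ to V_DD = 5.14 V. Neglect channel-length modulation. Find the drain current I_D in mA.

V_GS = V_G = 2.71 V, so V_ov = 2.71 − 1 = 1.71 V.
k_n = μ_nC_ox · (W/L) = 4.11 mA/V².
Assume saturation: I_D = ½ k_n V_ov² = 0.5 × 4.11 × 1.71² = 6.01 mA, giving V_DS = V_DD − I_D R_D = 5.14 − 6.01 × 1.47 = -3.69 V.
But -3.69 V < V_ov = 1.71 V, so the device is actually in triode.
In triode I_D = k_n[V_ov V_DS − ½ V_DS²] and I_D = (V_DD − V_DS)/R_D. Equating: 3.02 V_DS² − 11.33 V_DS + 5.14 = 0, giving V_DS = 0.528 V (the root below V_ov).
I_D = (5.14 − 0.528) / 1.47 = 3.14 mA.

I_D = 3.14 mA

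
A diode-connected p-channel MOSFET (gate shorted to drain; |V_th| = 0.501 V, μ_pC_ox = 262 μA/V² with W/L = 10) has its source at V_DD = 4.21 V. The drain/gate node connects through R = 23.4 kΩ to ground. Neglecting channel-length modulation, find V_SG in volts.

With gate tied to drain, V_SG = V_SD ≥ V_SG − |V_th|, so the device is in saturation.
k_p = μ_pC_ox · (W/L) = 2.62 mA/V².
KCL at the drain: ½ k_p (V_SG − |V_th|)² = (V_DD − V_SG)/R.
Let x = V_SG − 0.501. Then 30.7 x² + x − 3.709 = 0, giving x = 0.332 V (positive root), so V_SG = 0.833 V.
I_D = (V_DD − V_SG)/R = (4.21 − 0.833) / 23.4 = 0.144 mA.

V_SG = 0.833 V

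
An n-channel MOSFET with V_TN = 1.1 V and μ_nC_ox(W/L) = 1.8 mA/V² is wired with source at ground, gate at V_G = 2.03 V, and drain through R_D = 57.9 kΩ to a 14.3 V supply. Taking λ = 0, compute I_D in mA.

V_GS = V_G = 2.03 V, so V_ov = 2.03 − 1.1 = 0.93 V.
Assume saturation: I_D = ½ k_n V_ov² = 0.5 × 1.8 × 0.93² = 0.778 mA, giving V_DS = V_DD − I_D R_D = 14.3 − 0.778 × 57.9 = -30.8 V.
But -30.8 V < V_ov = 0.93 V, so the device is actually in triode.
In triode I_D = k_n[V_ov V_DS − ½ V_DS²] and I_D = (V_DD − V_DS)/R_D. Equating: 52.1 V_DS² − 97.92 V_DS + 14.3 = 0, giving V_DS = 0.16 V (the root below V_ov).
I_D = (14.3 − 0.16) / 57.9 = 0.244 mA.

I_D = 0.244 mA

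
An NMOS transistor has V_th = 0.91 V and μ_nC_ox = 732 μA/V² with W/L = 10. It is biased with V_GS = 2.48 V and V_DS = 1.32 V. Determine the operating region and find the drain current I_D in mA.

Triode; I_D = 8.79 mA

k_n = μ_nC_ox · (W/L) = 7.32 mA/V².
V_ov = V_GS − V_th = 2.48 − 0.91 = 1.57 V.
Since V_DS = 1.32 V < V_ov = 1.57 V, the device is in the triode region.
I_D = k_n [V_ov · V_DS − ½ V_DS²] = 7.32 × [1.57 × 1.32 − 0.5 × 1.32²] = 8.79 mA.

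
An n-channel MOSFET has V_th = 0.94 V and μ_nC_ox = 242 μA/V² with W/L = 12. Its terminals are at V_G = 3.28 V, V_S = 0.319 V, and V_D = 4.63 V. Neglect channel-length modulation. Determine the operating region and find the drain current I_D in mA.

Saturation; I_D = 5.93 mA

V_GS = V_G − V_S = 3.28 − 0.319 = 2.96 V; V_DS = V_D − V_S = 4.63 − 0.319 = 4.31 V.
k_n = μ_nC_ox · (W/L) = 2.904 mA/V².
V_ov = V_GS − V_th = 2.96 − 0.94 = 2.02 V.
Since V_DS = 4.31 V ≥ V_ov = 2.02 V, the device is in saturation.
I_D = ½ k_n V_ov² = 0.5 × 2.904 × 2.02² = 5.93 mA.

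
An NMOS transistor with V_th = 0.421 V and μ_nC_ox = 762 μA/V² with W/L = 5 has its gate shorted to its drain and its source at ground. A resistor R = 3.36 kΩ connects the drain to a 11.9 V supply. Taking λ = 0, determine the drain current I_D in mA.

I_D = 3.04 mA

With gate tied to drain, V_GS = V_DS ≥ V_GS − V_th, so the device is in saturation.
k_n = μ_nC_ox · (W/L) = 3.81 mA/V².
KCL at the drain: ½ k_n (V_GS − V_th)² = (V_DD − V_GS)/R.
Let x = V_GS − 0.421. Then 6.4 x² + x − 11.48 = 0, giving x = 1.26 V (positive root), so V_GS = 1.68 V.
I_D = (V_DD − V_GS)/R = (11.9 − 1.68) / 3.36 = 3.04 mA.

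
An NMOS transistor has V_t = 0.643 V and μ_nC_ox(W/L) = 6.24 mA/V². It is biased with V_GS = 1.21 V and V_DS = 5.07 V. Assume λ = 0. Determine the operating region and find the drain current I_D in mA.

V_ov = V_GS − V_t = 1.21 − 0.643 = 0.567 V.
Since V_DS = 5.07 V ≥ V_ov = 0.567 V, the device is in saturation.
I_D = ½ k_n V_ov² = 0.5 × 6.24 × 0.567² = 1 mA.

Saturation; I_D = 1.00 mA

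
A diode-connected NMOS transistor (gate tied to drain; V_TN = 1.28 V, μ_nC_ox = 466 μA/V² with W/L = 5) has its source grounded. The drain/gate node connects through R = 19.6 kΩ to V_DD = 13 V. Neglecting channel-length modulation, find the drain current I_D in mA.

I_D = 0.563 mA

With gate tied to drain, V_GS = V_DS ≥ V_GS − V_TN, so the device is in saturation.
k_n = μ_nC_ox · (W/L) = 2.33 mA/V².
KCL at the drain: ½ k_n (V_GS − V_TN)² = (V_DD − V_GS)/R.
Let x = V_GS − 1.28. Then 22.8 x² + x − 11.72 = 0, giving x = 0.695 V (positive root), so V_GS = 1.97 V.
I_D = (V_DD − V_GS)/R = (13 − 1.97) / 19.6 = 0.563 mA.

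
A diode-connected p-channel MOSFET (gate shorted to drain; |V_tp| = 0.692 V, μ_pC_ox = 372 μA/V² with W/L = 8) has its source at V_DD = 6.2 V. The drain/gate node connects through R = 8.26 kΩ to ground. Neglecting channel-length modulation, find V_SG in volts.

With gate tied to drain, V_SG = V_SD ≥ V_SG − |V_tp|, so the device is in saturation.
k_p = μ_pC_ox · (W/L) = 2.976 mA/V².
KCL at the drain: ½ k_p (V_SG − |V_tp|)² = (V_DD − V_SG)/R.
Let x = V_SG − 0.692. Then 12.3 x² + x − 5.508 = 0, giving x = 0.63 V (positive root), so V_SG = 1.32 V.
I_D = (V_DD − V_SG)/R = (6.2 − 1.32) / 8.26 = 0.591 mA.

V_SG = 1.32 V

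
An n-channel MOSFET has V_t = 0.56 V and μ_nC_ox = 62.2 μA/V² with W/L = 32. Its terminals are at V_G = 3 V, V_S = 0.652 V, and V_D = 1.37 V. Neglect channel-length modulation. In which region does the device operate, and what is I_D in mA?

Triode; I_D = 2.04 mA

V_GS = V_G − V_S = 3 − 0.652 = 2.35 V; V_DS = V_D − V_S = 1.37 − 0.652 = 0.718 V.
k_n = μ_nC_ox · (W/L) = 1.99 mA/V².
V_ov = V_GS − V_t = 2.35 − 0.56 = 1.79 V.
Since V_DS = 0.718 V < V_ov = 1.79 V, the device is in the triode region.
I_D = k_n [V_ov · V_DS − ½ V_DS²] = 1.99 × [1.79 × 0.718 − 0.5 × 0.718²] = 2.04 mA.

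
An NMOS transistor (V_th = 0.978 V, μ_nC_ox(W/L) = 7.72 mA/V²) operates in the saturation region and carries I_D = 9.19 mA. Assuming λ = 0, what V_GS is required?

In saturation I_D = ½ k_n (V_GS − V_th)², so V_GS − V_th = √(2 I_D / k_n) = √(2 × 9.19 / 7.72) = 1.54 V.
V_GS = 0.978 + 1.54 = 2.52 V.

V_GS = 2.52 V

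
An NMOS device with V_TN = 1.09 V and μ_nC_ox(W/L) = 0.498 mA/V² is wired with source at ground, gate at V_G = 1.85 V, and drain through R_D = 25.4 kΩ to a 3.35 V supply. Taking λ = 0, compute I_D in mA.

V_GS = V_G = 1.85 V, so V_ov = 1.85 − 1.09 = 0.76 V.
Assume saturation: I_D = ½ k_n V_ov² = 0.5 × 0.498 × 0.76² = 0.144 mA, giving V_DS = V_DD − I_D R_D = 3.35 − 0.144 × 25.4 = -0.303 V.
But -0.303 V < V_ov = 0.76 V, so the device is actually in triode.
In triode I_D = k_n[V_ov V_DS − ½ V_DS²] and I_D = (V_DD − V_DS)/R_D. Equating: 6.32 V_DS² − 10.61 V_DS + 3.35 = 0, giving V_DS = 0.422 V (the root below V_ov).
I_D = (3.35 − 0.422) / 25.4 = 0.115 mA.

I_D = 0.115 mA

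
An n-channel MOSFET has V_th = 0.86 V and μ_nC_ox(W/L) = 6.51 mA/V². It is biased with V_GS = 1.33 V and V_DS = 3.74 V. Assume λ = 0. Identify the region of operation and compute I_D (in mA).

V_ov = V_GS − V_th = 1.33 − 0.86 = 0.47 V.
Since V_DS = 3.74 V ≥ V_ov = 0.47 V, the device is in saturation.
I_D = ½ k_n V_ov² = 0.5 × 6.51 × 0.47² = 0.719 mA.

Saturation; I_D = 0.719 mA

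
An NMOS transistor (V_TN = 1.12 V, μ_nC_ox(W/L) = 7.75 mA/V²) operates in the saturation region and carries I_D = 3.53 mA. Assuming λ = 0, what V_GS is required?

V_GS = 2.07 V

In saturation I_D = ½ k_n (V_GS − V_TN)², so V_GS − V_TN = √(2 I_D / k_n) = √(2 × 3.53 / 7.75) = 0.954 V.
V_GS = 1.12 + 0.954 = 2.07 V.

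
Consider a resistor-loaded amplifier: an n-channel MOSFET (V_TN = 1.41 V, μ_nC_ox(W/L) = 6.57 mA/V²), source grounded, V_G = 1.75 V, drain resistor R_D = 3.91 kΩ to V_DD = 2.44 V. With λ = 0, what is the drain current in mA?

I_D = 0.380 mA

V_GS = V_G = 1.75 V, so V_ov = 1.75 − 1.41 = 0.34 V.
Assume saturation: I_D = ½ k_n V_ov² = 0.5 × 6.57 × 0.34² = 0.38 mA, giving V_DS = V_DD − I_D R_D = 2.44 − 0.38 × 3.91 = 0.955 V.
V_DS = 0.955 V ≥ V_ov = 0.34 V, confirming saturation.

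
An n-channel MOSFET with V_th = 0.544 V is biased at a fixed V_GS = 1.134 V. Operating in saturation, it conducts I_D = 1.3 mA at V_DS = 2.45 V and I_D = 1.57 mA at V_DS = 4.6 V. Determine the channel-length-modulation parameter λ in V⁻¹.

λ = 0.127 V⁻¹

With V_GS fixed, I_D ∝ (1 + λ V_DS) in saturation, so I_D2/I_D1 = (1 + λ V_DS2)/(1 + λ V_DS1).
1.57/1.3 = 1.208 = (1 + 4.6 λ)/(1 + 2.45 λ).
Solving: λ (I_D1 V_DS2 − I_D2 V_DS1) = I_D2 − I_D1, so λ = (1.57 − 1.3) / (1.3 × 4.6 − 1.57 × 2.45) = 0.27 / 2.13 = 0.127 V⁻¹.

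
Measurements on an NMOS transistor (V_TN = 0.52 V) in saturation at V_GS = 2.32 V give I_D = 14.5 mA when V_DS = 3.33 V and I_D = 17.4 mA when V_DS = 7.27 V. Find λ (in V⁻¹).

λ = 0.0611 V⁻¹

With V_GS fixed, I_D ∝ (1 + λ V_DS) in saturation, so I_D2/I_D1 = (1 + λ V_DS2)/(1 + λ V_DS1).
17.4/14.5 = 1.2 = (1 + 7.27 λ)/(1 + 3.33 λ).
Solving: λ (I_D1 V_DS2 − I_D2 V_DS1) = I_D2 − I_D1, so λ = (17.4 − 14.5) / (14.5 × 7.27 − 17.4 × 3.33) = 2.9 / 47.5 = 0.0611 V⁻¹.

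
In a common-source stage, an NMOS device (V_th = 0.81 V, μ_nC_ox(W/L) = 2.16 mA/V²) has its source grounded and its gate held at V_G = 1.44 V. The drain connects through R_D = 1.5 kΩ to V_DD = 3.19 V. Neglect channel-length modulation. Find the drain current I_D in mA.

V_GS = V_G = 1.44 V, so V_ov = 1.44 − 0.81 = 0.63 V.
Assume saturation: I_D = ½ k_n V_ov² = 0.5 × 2.16 × 0.63² = 0.429 mA, giving V_DS = V_DD − I_D R_D = 3.19 − 0.429 × 1.5 = 2.55 V.
V_DS = 2.55 V ≥ V_ov = 0.63 V, confirming saturation.

I_D = 0.429 mA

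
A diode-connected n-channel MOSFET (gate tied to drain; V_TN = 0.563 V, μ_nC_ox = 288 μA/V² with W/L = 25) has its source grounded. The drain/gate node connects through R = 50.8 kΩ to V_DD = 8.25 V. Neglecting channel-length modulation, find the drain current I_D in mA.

I_D = 0.147 mA

With gate tied to drain, V_GS = V_DS ≥ V_GS − V_TN, so the device is in saturation.
k_n = μ_nC_ox · (W/L) = 7.2 mA/V².
KCL at the drain: ½ k_n (V_GS − V_TN)² = (V_DD − V_GS)/R.
Let x = V_GS − 0.563. Then 183 x² + x − 7.687 = 0, giving x = 0.202 V (positive root), so V_GS = 0.765 V.
I_D = (V_DD − V_GS)/R = (8.25 − 0.765) / 50.8 = 0.147 mA.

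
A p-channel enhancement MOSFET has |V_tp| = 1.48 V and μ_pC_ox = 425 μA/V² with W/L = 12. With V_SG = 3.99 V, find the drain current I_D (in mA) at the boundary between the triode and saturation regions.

At the boundary V_SD = V_ov = V_SG − |V_tp| = 3.99 − 1.48 = 2.51 V.
k_p = μ_pC_ox · (W/L) = 5.1 mA/V².
I_D = ½ k_p V_ov² = 0.5 × 5.1 × 2.51² = 16.1 mA.

I_D = 16.1 mA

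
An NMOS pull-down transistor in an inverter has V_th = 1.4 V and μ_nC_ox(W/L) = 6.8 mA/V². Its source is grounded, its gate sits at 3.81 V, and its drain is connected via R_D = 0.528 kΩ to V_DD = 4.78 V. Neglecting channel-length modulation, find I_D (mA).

V_GS = V_G = 3.81 V, so V_ov = 3.81 − 1.4 = 2.41 V.
Assume saturation: I_D = ½ k_n V_ov² = 0.5 × 6.8 × 2.41² = 19.7 mA, giving V_DS = V_DD − I_D R_D = 4.78 − 19.7 × 0.528 = -5.65 V.
But -5.65 V < V_ov = 2.41 V, so the device is actually in triode.
In triode I_D = k_n[V_ov V_DS − ½ V_DS²] and I_D = (V_DD − V_DS)/R_D. Equating: 1.8 V_DS² − 9.653 V_DS + 4.78 = 0, giving V_DS = 0.552 V (the root below V_ov).
I_D = (4.78 − 0.552) / 0.528 = 8.01 mA.

I_D = 8.01 mA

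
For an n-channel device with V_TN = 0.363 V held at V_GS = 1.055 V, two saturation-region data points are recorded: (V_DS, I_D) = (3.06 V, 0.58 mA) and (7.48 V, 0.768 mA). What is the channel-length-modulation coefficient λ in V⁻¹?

With V_GS fixed, I_D ∝ (1 + λ V_DS) in saturation, so I_D2/I_D1 = (1 + λ V_DS2)/(1 + λ V_DS1).
0.768/0.58 = 1.324 = (1 + 7.48 λ)/(1 + 3.06 λ).
Solving: λ (I_D1 V_DS2 − I_D2 V_DS1) = I_D2 − I_D1, so λ = (0.768 − 0.58) / (0.58 × 7.48 − 0.768 × 3.06) = 0.188 / 1.99 = 0.0946 V⁻¹.

λ = 0.0946 V⁻¹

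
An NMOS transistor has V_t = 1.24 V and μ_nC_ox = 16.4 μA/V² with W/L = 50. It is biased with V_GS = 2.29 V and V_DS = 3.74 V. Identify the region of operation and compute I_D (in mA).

Saturation; I_D = 0.452 mA

k_n = μ_nC_ox · (W/L) = 0.82 mA/V².
V_ov = V_GS − V_t = 2.29 − 1.24 = 1.05 V.
Since V_DS = 3.74 V ≥ V_ov = 1.05 V, the device is in saturation.
I_D = ½ k_n V_ov² = 0.5 × 0.82 × 1.05² = 0.452 mA.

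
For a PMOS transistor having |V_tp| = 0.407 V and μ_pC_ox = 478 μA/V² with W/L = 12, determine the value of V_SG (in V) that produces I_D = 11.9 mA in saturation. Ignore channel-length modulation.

V_SG = 2.44 V

k_p = μ_pC_ox · (W/L) = 5.736 mA/V².
In saturation I_D = ½ k_p (V_SG − |V_tp|)², so V_SG − |V_tp| = √(2 I_D / k_p) = √(2 × 11.9 / 5.736) = 2.04 V.
V_SG = 0.407 + 2.04 = 2.44 V.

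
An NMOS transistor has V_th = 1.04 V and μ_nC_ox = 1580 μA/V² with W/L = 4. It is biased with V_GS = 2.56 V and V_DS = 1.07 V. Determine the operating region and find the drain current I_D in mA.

Triode; I_D = 6.66 mA

k_n = μ_nC_ox · (W/L) = 6.32 mA/V².
V_ov = V_GS − V_th = 2.56 − 1.04 = 1.52 V.
Since V_DS = 1.07 V < V_ov = 1.52 V, the device is in the triode region.
I_D = k_n [V_ov · V_DS − ½ V_DS²] = 6.32 × [1.52 × 1.07 − 0.5 × 1.07²] = 6.66 mA.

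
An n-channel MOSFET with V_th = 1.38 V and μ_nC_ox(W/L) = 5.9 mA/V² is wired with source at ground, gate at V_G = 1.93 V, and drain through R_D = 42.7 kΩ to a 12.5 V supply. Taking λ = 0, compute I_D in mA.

I_D = 0.290 mA

V_GS = V_G = 1.93 V, so V_ov = 1.93 − 1.38 = 0.55 V.
Assume saturation: I_D = ½ k_n V_ov² = 0.5 × 5.9 × 0.55² = 0.892 mA, giving V_DS = V_DD − I_D R_D = 12.5 − 0.892 × 42.7 = -25.6 V.
But -25.6 V < V_ov = 0.55 V, so the device is actually in triode.
In triode I_D = k_n[V_ov V_DS − ½ V_DS²] and I_D = (V_DD − V_DS)/R_D. Equating: 126 V_DS² − 139.6 V_DS + 12.5 = 0, giving V_DS = 0.0983 V (the root below V_ov).
I_D = (12.5 − 0.0983) / 42.7 = 0.29 mA.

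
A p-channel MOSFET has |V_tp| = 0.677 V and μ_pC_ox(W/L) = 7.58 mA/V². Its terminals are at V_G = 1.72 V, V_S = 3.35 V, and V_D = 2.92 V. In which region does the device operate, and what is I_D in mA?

Triode; I_D = 2.41 mA

V_SG = V_S − V_G = 3.35 − 1.72 = 1.63 V; V_SD = V_S − V_D = 3.35 − 2.92 = 0.43 V.
V_ov = V_SG − |V_tp| = 1.63 − 0.677 = 0.953 V.
Since V_SD = 0.43 V < V_ov = 0.953 V, the device is in the triode region.
I_D = k_p [V_ov · V_SD − ½ V_SD²] = 7.58 × [0.953 × 0.43 − 0.5 × 0.43²] = 2.41 mA.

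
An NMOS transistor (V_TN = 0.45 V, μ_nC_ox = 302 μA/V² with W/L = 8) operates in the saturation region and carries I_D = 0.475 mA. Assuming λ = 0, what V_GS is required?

k_n = μ_nC_ox · (W/L) = 2.416 mA/V².
In saturation I_D = ½ k_n (V_GS − V_TN)², so V_GS − V_TN = √(2 I_D / k_n) = √(2 × 0.475 / 2.416) = 0.627 V.
V_GS = 0.45 + 0.627 = 1.08 V.

V_GS = 1.08 V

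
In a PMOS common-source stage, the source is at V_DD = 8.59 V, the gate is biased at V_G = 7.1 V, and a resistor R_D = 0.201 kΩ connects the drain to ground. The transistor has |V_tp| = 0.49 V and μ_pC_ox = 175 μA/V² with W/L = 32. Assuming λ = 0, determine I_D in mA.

V_SG = V_DD − V_G = 8.59 − 7.1 = 1.49 V, so V_ov = 1.49 − 0.49 = 1 V.
k_p = μ_pC_ox · (W/L) = 5.6 mA/V².
Assume saturation: I_D = ½ k_p V_ov² = 0.5 × 5.6 × 1² = 2.8 mA, giving V_SD = V_DD − I_D R_D = 8.59 − 2.8 × 0.201 = 8.03 V.
V_SD = 8.03 V ≥ V_ov = 1 V, confirming saturation.

I_D = 2.80 mA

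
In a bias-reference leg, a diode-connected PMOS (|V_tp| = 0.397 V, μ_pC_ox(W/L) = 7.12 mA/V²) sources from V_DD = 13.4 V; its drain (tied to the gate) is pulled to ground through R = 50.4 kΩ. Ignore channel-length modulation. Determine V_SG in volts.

V_SG = 0.663 V

With gate tied to drain, V_SG = V_SD ≥ V_SG − |V_tp|, so the device is in saturation.
KCL at the drain: ½ k_p (V_SG − |V_tp|)² = (V_DD − V_SG)/R.
Let x = V_SG − 0.397. Then 179 x² + x − 13 = 0, giving x = 0.266 V (positive root), so V_SG = 0.663 V.
I_D = (V_DD − V_SG)/R = (13.4 − 0.663) / 50.4 = 0.253 mA.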